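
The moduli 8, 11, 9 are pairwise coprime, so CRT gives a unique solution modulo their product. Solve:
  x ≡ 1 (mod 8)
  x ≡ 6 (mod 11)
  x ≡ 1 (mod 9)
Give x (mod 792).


Moduli 8, 11, 9 are pairwise coprime; by CRT there is a unique solution modulo M = 8 · 11 · 9 = 792.
Solve pairwise, accumulating the modulus:
  Start with x ≡ 1 (mod 8).
  Combine with x ≡ 6 (mod 11): since gcd(8, 11) = 1, we get a unique residue mod 88.
    Write x = 1 + 8·t and substitute into x ≡ 6 (mod 11): 8·t ≡ 6 − 1 = 5 (mod 11).
    The inverse of 8 mod 11 is 7 (since 8·7 = 56 = 5·11 + 1), so t ≡ 7·5 = 35 ≡ 2 (mod 11).
    Then x = 1 + 8·2 = 17, valid modulo lcm(8, 11) = 88: x ≡ 17 (mod 88).
  Combine with x ≡ 1 (mod 9): since gcd(88, 9) = 1, we get a unique residue mod 792.
    Write x = 17 + 88·t and substitute into x ≡ 1 (mod 9): 88·t ≡ 1 − 17 = -16 (mod 9).
    Reduce coefficients mod 9: 7·t ≡ 2 (mod 9).
    The inverse of 7 mod 9 is 4 (since 7·4 = 28 = 3·9 + 1), so t ≡ 4·2 = 8 ≡ 8 (mod 9).
    Then x = 17 + 88·8 = 721, valid modulo lcm(88, 9) = 792: x ≡ 721 (mod 792).
Verify: 721 mod 8 = 1 ✓, 721 mod 11 = 6 ✓, 721 mod 9 = 1 ✓.

x ≡ 721 (mod 792).


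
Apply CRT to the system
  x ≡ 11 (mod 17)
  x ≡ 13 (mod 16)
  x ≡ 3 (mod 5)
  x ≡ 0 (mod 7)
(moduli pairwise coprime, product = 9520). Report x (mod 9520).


Product of moduli M = 17 · 16 · 5 · 7 = 9520.
Merge one congruence at a time:
  Start: x ≡ 11 (mod 17).
  Combine with x ≡ 13 (mod 16); new modulus lcm = 272.
    Write x = 11 + 17·t and substitute into x ≡ 13 (mod 16): 17·t ≡ 13 − 11 = 2 (mod 16).
    Reduce coefficients mod 16: 1·t ≡ 2 (mod 16).
    So t ≡ 2 (mod 16).
    Then x = 11 + 17·2 = 45, valid modulo lcm(17, 16) = 272: x ≡ 45 (mod 272).
  Combine with x ≡ 3 (mod 5); new modulus lcm = 1360.
    Write x = 45 + 272·t and substitute into x ≡ 3 (mod 5): 272·t ≡ 3 − 45 = -42 (mod 5).
    Reduce coefficients mod 5: 2·t ≡ 3 (mod 5).
    The inverse of 2 mod 5 is 3 (since 2·3 = 6 = 1·5 + 1), so t ≡ 3·3 = 9 ≡ 4 (mod 5).
    Then x = 45 + 272·4 = 1133, valid modulo lcm(272, 5) = 1360: x ≡ 1133 (mod 1360).
  Combine with x ≡ 0 (mod 7); new modulus lcm = 9520.
    Write x = 1133 + 1360·t and substitute into x ≡ 0 (mod 7): 1360·t ≡ 0 − 1133 = -1133 (mod 7).
    Reduce coefficients mod 7: 2·t ≡ 1 (mod 7).
    The inverse of 2 mod 7 is 4 (since 2·4 = 8 = 1·7 + 1), so t ≡ 4·1 = 4 ≡ 4 (mod 7).
    Then x = 1133 + 1360·4 = 6573, valid modulo lcm(1360, 7) = 9520: x ≡ 6573 (mod 9520).
Verify against each original: 6573 mod 17 = 11, 6573 mod 16 = 13, 6573 mod 5 = 3, 6573 mod 7 = 0.

x ≡ 6573 (mod 9520).


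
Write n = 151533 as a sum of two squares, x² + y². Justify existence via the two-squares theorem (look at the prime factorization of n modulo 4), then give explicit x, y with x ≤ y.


Step 1: Factor n = 151533 = 3^2 · 113 · 149.
Step 2: Check the mod-4 condition on each prime factor: 3 ≡ 3 (mod 4), exponent 2 (must be even); 113 ≡ 1 (mod 4), exponent 1; 149 ≡ 1 (mod 4), exponent 1.
All primes ≡ 3 (mod 4) appear to even exponent (or don't appear), so by the two-squares theorem n IS expressible as a sum of two squares.
Step 3: Build a representation. Group n = k² · m with k = 3 and m = 113 · 149 = 16837 (a product of primes ≡ 1 (mod 4)); a representation of m scales to one of n via (k·x)² + (k·y)² = k²(x² + y²). Each prime p ≡ 1 (mod 4) is itself a sum of two squares; find a² by testing p − a² for a perfect square:
  113: 113 − 1² = 112, 113 − 2² = 109, 113 − 3² = 104, 113 − 4² = 97, 113 − 5² = 88, 113 − 6² = 77, 113 − 7² = 64 = 8² ⇒ 113 = 7² + 8².
  149: 149 − 1² = 148, 149 − 2² = 145, 149 − 3² = 140, 149 − 4² = 133, 149 − 5² = 124, 149 − 6² = 113, 149 − 7² = 100 = 10² ⇒ 149 = 7² + 10².
  Combine using the Brahmagupta–Fibonacci identity (a² + b²)(c² + d²) = (ac − bd)² + (ad + bc)² = (ac + bd)² + (ad − bc)²:
  113 · 149 = 16837: from (7² + 8²)(7² + 10²), take (7·7 − 8·10, 7·10 + 8·7) = (49 − 80, 70 + 56) = (-31, 126); dropping signs (only squares matter) gives (31, 126); check 31² + 126² = 961 + 15876 = 16837 ✓.
  Scale by k = 3: (3·31, 3·126) = (93, 378).
Step 4: Order so x ≤ y and verify: 93² + 378² = 8649 + 142884 = 151533 = n. ✓

n = 151533 = 93² + 378² (one valid representation with x ≤ y).


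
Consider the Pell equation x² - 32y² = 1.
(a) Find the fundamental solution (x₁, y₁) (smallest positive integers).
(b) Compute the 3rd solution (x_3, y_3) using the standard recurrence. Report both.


Step 1: Find the fundamental solution (x₁, y₁) of x² - 32y² = 1.
  Expand √32 as a continued fraction. a₀ = ⌊√32⌋ = 5; iterate m_{k+1} = d_k·a_k − m_k, d_{k+1} = (32 − m_{k+1}²)/d_k, a_{k+1} = ⌊(a₀ + m_{k+1})/d_{k+1}⌋ (starting m₀ = 0, d₀ = 1), with convergents p_k = a_k·p_{k-1} + p_{k-2}, q_k = a_k·q_{k-1} + q_{k-2} (p₋₁ = 1, q₋₁ = 0):
  k = 0: a₀ = 5; p₀/q₀ = 5/1; p₀² − 32·q₀² = 25 − 32 = -7.
  k = 1: m = 5, d = 7, a = ⌊(5 + 5)/7⌋ = 1; p/q = (1·5 + 1)/(1·1 + 0) = 6/1; p² − 32·q² = 36 − 32 = 4.
  k = 2: m = 2, d = 4, a = ⌊(5 + 2)/4⌋ = 1; p/q = (1·6 + 5)/(1·1 + 1) = 11/2; p² − 32·q² = 121 − 128 = -7.
  k = 3: m = 2, d = 7, a = ⌊(5 + 2)/7⌋ = 1; p/q = (1·11 + 6)/(1·2 + 1) = 17/3; p² − 32·q² = 289 − 288 = 1.
  The first convergent with p² − 32·q² = 1 gives the fundamental solution (x₁, y₁) = (17, 3).
Step 2: Apply the recurrence (x_{n+1}, y_{n+1}) = (x₁x_n + 32y₁y_n, x₁y_n + y₁x_n) repeatedly.
  From (x_1, y_1) = (17, 3): x_2 = 17·17 + 32·3·3 = 577; y_2 = 17·3 + 3·17 = 102.
  From (x_2, y_2) = (577, 102): x_3 = 17·577 + 32·3·102 = 19601; y_3 = 17·102 + 3·577 = 3465.
Step 3: Verify x_3² - 32·y_3² = 384199201 - 384199200 = 1 (should be 1). ✓

(x_1, y_1) = (17, 3); (x_3, y_3) = (19601, 3465).


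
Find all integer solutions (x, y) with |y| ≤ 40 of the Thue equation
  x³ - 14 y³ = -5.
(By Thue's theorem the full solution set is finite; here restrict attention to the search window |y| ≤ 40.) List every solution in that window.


The equation is x³ - 14y³ = -5. For fixed y, x³ = 14·y³ − 5, so a solution requires the RHS to be a perfect cube.
Strategy: iterate y from -40 to 40, compute RHS = 14·y³ − 5, and check whether it is a (positive or negative) perfect cube.
Check small values of y:
  y = 0: RHS = -5 is not a perfect cube.
  y = 1: RHS = 9 is not a perfect cube.
  y = -1: RHS = -19 is not a perfect cube.
  y = 2: RHS = 107 is not a perfect cube.
  y = -2: RHS = -117 is not a perfect cube.
  y = 3: RHS = 373 is not a perfect cube.
  y = -3: RHS = -383 is not a perfect cube.
Continuing the search up to |y| = 40 finds no solutions either.
No (x, y) in the scanned range satisfies the equation.

No integer solutions with |y| ≤ 40.


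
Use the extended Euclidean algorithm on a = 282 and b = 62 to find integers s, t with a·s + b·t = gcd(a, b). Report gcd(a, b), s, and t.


Euclidean algorithm on (282, 62) — divide until remainder is 0:
  282 = 4 · 62 + 34
  62 = 1 · 34 + 28
  34 = 1 · 28 + 6
  28 = 4 · 6 + 4
  6 = 1 · 4 + 2
  4 = 2 · 2 + 0
gcd(282, 62) = 2.
Track Bezout coefficients alongside the remainders: start with r₀ = 282 = a·1 + b·0 (s = 1, t = 0) and r₁ = 62 = a·0 + b·1 (s = 0, t = 1); each new remainder r_{k+1} = r_{k-1} − q_k·r_k inherits s_{k+1} = s_{k-1} − q_k·s_k, t_{k+1} = t_{k-1} − q_k·t_k, so r_k = a·s_k + b·t_k at every step:
  q = 4: r = 34, s = 1 − 4·0 = 1, t = 0 − 4·1 = -4  (check: 282·1 + 62·(-4) = 34)
  q = 1: r = 28, s = 0 − 1·1 = -1, t = 1 − 1·(-4) = 5  (check: 282·(-1) + 62·5 = 28)
  q = 1: r = 6, s = 1 − 1·(-1) = 2, t = -4 − 1·5 = -9  (check: 282·2 + 62·(-9) = 6)
  q = 4: r = 4, s = -1 − 4·2 = -9, t = 5 − 4·(-9) = 41  (check: 282·(-9) + 62·41 = 4)
  q = 1: r = 2, s = 2 − 1·(-9) = 11, t = -9 − 1·41 = -50  (check: 282·11 + 62·(-50) = 2)
The row with r = 2 (the gcd) gives the Bezout coefficients s = 11, t = -50.
Result: 282 · (11) + 62 · (-50) = 2.

gcd(282, 62) = 2; s = 11, t = -50 (check: 282·11 + 62·(-50) = 2).


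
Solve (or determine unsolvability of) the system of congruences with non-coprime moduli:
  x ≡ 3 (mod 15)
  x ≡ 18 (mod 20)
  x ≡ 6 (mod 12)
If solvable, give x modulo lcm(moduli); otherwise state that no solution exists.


Moduli 15, 20, 12 are not pairwise coprime, so CRT works modulo lcm(m_i) when all pairwise compatibility conditions hold.
Pairwise compatibility: gcd(m_i, m_j) must divide a_i - a_j for every pair.
Merge one congruence at a time:
  Start: x ≡ 3 (mod 15).
  Combine with x ≡ 18 (mod 20): gcd(15, 20) = 5; 18 - 3 = 15, which IS divisible by 5, so compatible.
    Write x = 3 + 15·t and substitute into x ≡ 18 (mod 20): 15·t ≡ 18 − 3 = 15 (mod 20).
    Divide the congruence (and modulus) by g = 5: 3·t ≡ 3 (mod 4).
    The inverse of 3 mod 4 is 3 (since 3·3 = 9 = 2·4 + 1), so t ≡ 3·3 = 9 ≡ 1 (mod 4).
    Then x = 3 + 15·1 = 18, valid modulo lcm(15, 20) = 60: x ≡ 18 (mod 60).
  Combine with x ≡ 6 (mod 12): gcd(60, 12) = 12; 6 - 18 = -12, which IS divisible by 12, so compatible.
    Write x = 18 + 60·t and substitute into x ≡ 6 (mod 12): 60·t ≡ 6 − 18 = -12 (mod 12).
    Divide the congruence (and modulus) by g = 12: 5·t ≡ -1 (mod 1).
    Modulo 1 every t works; take t = 0.
    Then x = 18 + 60·0 = 18, valid modulo lcm(60, 12) = 60: x ≡ 18 (mod 60).
Verify: 18 mod 15 = 3, 18 mod 20 = 18, 18 mod 12 = 6.

x ≡ 18 (mod 60).


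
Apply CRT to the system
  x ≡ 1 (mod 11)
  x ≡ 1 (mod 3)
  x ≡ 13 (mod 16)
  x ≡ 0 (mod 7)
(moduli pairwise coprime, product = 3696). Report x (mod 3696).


Product of moduli M = 11 · 3 · 16 · 7 = 3696.
Merge one congruence at a time:
  Start: x ≡ 1 (mod 11).
  Combine with x ≡ 1 (mod 3); new modulus lcm = 33.
    Write x = 1 + 11·t and substitute into x ≡ 1 (mod 3): 11·t ≡ 1 − 1 = 0 (mod 3).
    Reduce coefficients mod 3: 2·t ≡ 0 (mod 3).
    The inverse of 2 mod 3 is 2 (since 2·2 = 4 = 1·3 + 1), so t ≡ 2·0 = 0 ≡ 0 (mod 3).
    Then x = 1 + 11·0 = 1, valid modulo lcm(11, 3) = 33: x ≡ 1 (mod 33).
  Combine with x ≡ 13 (mod 16); new modulus lcm = 528.
    Write x = 1 + 33·t and substitute into x ≡ 13 (mod 16): 33·t ≡ 13 − 1 = 12 (mod 16).
    Reduce coefficients mod 16: 1·t ≡ 12 (mod 16).
    So t ≡ 12 (mod 16).
    Then x = 1 + 33·12 = 397, valid modulo lcm(33, 16) = 528: x ≡ 397 (mod 528).
  Combine with x ≡ 0 (mod 7); new modulus lcm = 3696.
    Write x = 397 + 528·t and substitute into x ≡ 0 (mod 7): 528·t ≡ 0 − 397 = -397 (mod 7).
    Reduce coefficients mod 7: 3·t ≡ 2 (mod 7).
    The inverse of 3 mod 7 is 5 (since 3·5 = 15 = 2·7 + 1), so t ≡ 5·2 = 10 ≡ 3 (mod 7).
    Then x = 397 + 528·3 = 1981, valid modulo lcm(528, 7) = 3696: x ≡ 1981 (mod 3696).
Verify against each original: 1981 mod 11 = 1, 1981 mod 3 = 1, 1981 mod 16 = 13, 1981 mod 7 = 0.

x ≡ 1981 (mod 3696).


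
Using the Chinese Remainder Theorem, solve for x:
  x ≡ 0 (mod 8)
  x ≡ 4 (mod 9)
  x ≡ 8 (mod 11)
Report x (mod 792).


Moduli 8, 9, 11 are pairwise coprime; by CRT there is a unique solution modulo M = 8 · 9 · 11 = 792.
Solve pairwise, accumulating the modulus:
  Start with x ≡ 0 (mod 8).
  Combine with x ≡ 4 (mod 9): since gcd(8, 9) = 1, we get a unique residue mod 72.
    Write x = 0 + 8·t and substitute into x ≡ 4 (mod 9): 8·t ≡ 4 − 0 = 4 (mod 9).
    The inverse of 8 mod 9 is 8 (since 8·8 = 64 = 7·9 + 1), so t ≡ 8·4 = 32 ≡ 5 (mod 9).
    Then x = 0 + 8·5 = 40, valid modulo lcm(8, 9) = 72: x ≡ 40 (mod 72).
  Combine with x ≡ 8 (mod 11): since gcd(72, 11) = 1, we get a unique residue mod 792.
    Write x = 40 + 72·t and substitute into x ≡ 8 (mod 11): 72·t ≡ 8 − 40 = -32 (mod 11).
    Reduce coefficients mod 11: 6·t ≡ 1 (mod 11).
    The inverse of 6 mod 11 is 2 (since 6·2 = 12 = 1·11 + 1), so t ≡ 2·1 = 2 ≡ 2 (mod 11).
    Then x = 40 + 72·2 = 184, valid modulo lcm(72, 11) = 792: x ≡ 184 (mod 792).
Verify: 184 mod 8 = 0 ✓, 184 mod 9 = 4 ✓, 184 mod 11 = 8 ✓.

x ≡ 184 (mod 792).


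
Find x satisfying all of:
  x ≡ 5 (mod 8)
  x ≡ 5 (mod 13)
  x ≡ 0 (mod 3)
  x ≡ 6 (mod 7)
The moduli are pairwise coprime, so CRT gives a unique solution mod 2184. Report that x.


Product of moduli M = 8 · 13 · 3 · 7 = 2184.
Merge one congruence at a time:
  Start: x ≡ 5 (mod 8).
  Combine with x ≡ 5 (mod 13); new modulus lcm = 104.
    Write x = 5 + 8·t and substitute into x ≡ 5 (mod 13): 8·t ≡ 5 − 5 = 0 (mod 13).
    The inverse of 8 mod 13 is 5 (since 8·5 = 40 = 3·13 + 1), so t ≡ 5·0 = 0 ≡ 0 (mod 13).
    Then x = 5 + 8·0 = 5, valid modulo lcm(8, 13) = 104: x ≡ 5 (mod 104).
  Combine with x ≡ 0 (mod 3); new modulus lcm = 312.
    Write x = 5 + 104·t and substitute into x ≡ 0 (mod 3): 104·t ≡ 0 − 5 = -5 (mod 3).
    Reduce coefficients mod 3: 2·t ≡ 1 (mod 3).
    The inverse of 2 mod 3 is 2 (since 2·2 = 4 = 1·3 + 1), so t ≡ 2·1 = 2 ≡ 2 (mod 3).
    Then x = 5 + 104·2 = 213, valid modulo lcm(104, 3) = 312: x ≡ 213 (mod 312).
  Combine with x ≡ 6 (mod 7); new modulus lcm = 2184.
    Write x = 213 + 312·t and substitute into x ≡ 6 (mod 7): 312·t ≡ 6 − 213 = -207 (mod 7).
    Reduce coefficients mod 7: 4·t ≡ 3 (mod 7).
    The inverse of 4 mod 7 is 2 (since 4·2 = 8 = 1·7 + 1), so t ≡ 2·3 = 6 ≡ 6 (mod 7).
    Then x = 213 + 312·6 = 2085, valid modulo lcm(312, 7) = 2184: x ≡ 2085 (mod 2184).
Verify against each original: 2085 mod 8 = 5, 2085 mod 13 = 5, 2085 mod 3 = 0, 2085 mod 7 = 6.

x ≡ 2085 (mod 2184).


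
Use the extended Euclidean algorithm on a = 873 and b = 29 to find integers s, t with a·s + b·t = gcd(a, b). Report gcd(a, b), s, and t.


Euclidean algorithm on (873, 29) — divide until remainder is 0:
  873 = 30 · 29 + 3
  29 = 9 · 3 + 2
  3 = 1 · 2 + 1
  2 = 2 · 1 + 0
gcd(873, 29) = 1.
Track Bezout coefficients alongside the remainders: start with r₀ = 873 = a·1 + b·0 (s = 1, t = 0) and r₁ = 29 = a·0 + b·1 (s = 0, t = 1); each new remainder r_{k+1} = r_{k-1} − q_k·r_k inherits s_{k+1} = s_{k-1} − q_k·s_k, t_{k+1} = t_{k-1} − q_k·t_k, so r_k = a·s_k + b·t_k at every step:
  q = 30: r = 3, s = 1 − 30·0 = 1, t = 0 − 30·1 = -30  (check: 873·1 + 29·(-30) = 3)
  q = 9: r = 2, s = 0 − 9·1 = -9, t = 1 − 9·(-30) = 271  (check: 873·(-9) + 29·271 = 2)
  q = 1: r = 1, s = 1 − 1·(-9) = 10, t = -30 − 1·271 = -301  (check: 873·10 + 29·(-301) = 1)
The row with r = 1 (the gcd) gives the Bezout coefficients s = 10, t = -301.
Result: 873 · (10) + 29 · (-301) = 1.

gcd(873, 29) = 1; s = 10, t = -301 (check: 873·10 + 29·(-301) = 1).


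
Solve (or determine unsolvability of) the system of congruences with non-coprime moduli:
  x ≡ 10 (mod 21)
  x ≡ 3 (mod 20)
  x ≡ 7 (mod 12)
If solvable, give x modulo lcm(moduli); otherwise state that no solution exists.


Moduli 21, 20, 12 are not pairwise coprime, so CRT works modulo lcm(m_i) when all pairwise compatibility conditions hold.
Pairwise compatibility: gcd(m_i, m_j) must divide a_i - a_j for every pair.
Merge one congruence at a time:
  Start: x ≡ 10 (mod 21).
  Combine with x ≡ 3 (mod 20): gcd(21, 20) = 1; 3 - 10 = -7, which IS divisible by 1, so compatible.
    Write x = 10 + 21·t and substitute into x ≡ 3 (mod 20): 21·t ≡ 3 − 10 = -7 (mod 20).
    Reduce coefficients mod 20: 1·t ≡ 13 (mod 20).
    So t ≡ 13 (mod 20).
    Then x = 10 + 21·13 = 283, valid modulo lcm(21, 20) = 420: x ≡ 283 (mod 420).
  Combine with x ≡ 7 (mod 12): gcd(420, 12) = 12; 7 - 283 = -276, which IS divisible by 12, so compatible.
    Write x = 283 + 420·t and substitute into x ≡ 7 (mod 12): 420·t ≡ 7 − 283 = -276 (mod 12).
    Divide the congruence (and modulus) by g = 12: 35·t ≡ -23 (mod 1).
    Modulo 1 every t works; take t = 0.
    Then x = 283 + 420·0 = 283, valid modulo lcm(420, 12) = 420: x ≡ 283 (mod 420).
Verify: 283 mod 21 = 10, 283 mod 20 = 3, 283 mod 12 = 7.

x ≡ 283 (mod 420).


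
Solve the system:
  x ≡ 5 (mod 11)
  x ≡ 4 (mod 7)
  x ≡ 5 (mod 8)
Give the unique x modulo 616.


Moduli 11, 7, 8 are pairwise coprime; by CRT there is a unique solution modulo M = 11 · 7 · 8 = 616.
Solve pairwise, accumulating the modulus:
  Start with x ≡ 5 (mod 11).
  Combine with x ≡ 4 (mod 7): since gcd(11, 7) = 1, we get a unique residue mod 77.
    Write x = 5 + 11·t and substitute into x ≡ 4 (mod 7): 11·t ≡ 4 − 5 = -1 (mod 7).
    Reduce coefficients mod 7: 4·t ≡ 6 (mod 7).
    The inverse of 4 mod 7 is 2 (since 4·2 = 8 = 1·7 + 1), so t ≡ 2·6 = 12 ≡ 5 (mod 7).
    Then x = 5 + 11·5 = 60, valid modulo lcm(11, 7) = 77: x ≡ 60 (mod 77).
  Combine with x ≡ 5 (mod 8): since gcd(77, 8) = 1, we get a unique residue mod 616.
    Write x = 60 + 77·t and substitute into x ≡ 5 (mod 8): 77·t ≡ 5 − 60 = -55 (mod 8).
    Reduce coefficients mod 8: 5·t ≡ 1 (mod 8).
    The inverse of 5 mod 8 is 5 (since 5·5 = 25 = 3·8 + 1), so t ≡ 5·1 = 5 ≡ 5 (mod 8).
    Then x = 60 + 77·5 = 445, valid modulo lcm(77, 8) = 616: x ≡ 445 (mod 616).
Verify: 445 mod 11 = 5 ✓, 445 mod 7 = 4 ✓, 445 mod 8 = 5 ✓.

x ≡ 445 (mod 616).


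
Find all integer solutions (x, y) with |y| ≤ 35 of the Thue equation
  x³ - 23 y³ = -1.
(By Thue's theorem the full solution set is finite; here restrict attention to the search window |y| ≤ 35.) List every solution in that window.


The equation is x³ - 23y³ = -1. For fixed y, x³ = 23·y³ − 1, so a solution requires the RHS to be a perfect cube.
Strategy: iterate y from -35 to 35, compute RHS = 23·y³ − 1, and check whether it is a (positive or negative) perfect cube.
Check small values of y:
  y = 0: RHS = -1 = (-1)³ ⇒ x = -1 works.
  y = 1: RHS = 22 is not a perfect cube.
  y = -1: RHS = -24 is not a perfect cube.
  y = 2: RHS = 183 is not a perfect cube.
  y = -2: RHS = -185 is not a perfect cube.
  y = 3: RHS = 620 is not a perfect cube.
  y = -3: RHS = -622 is not a perfect cube.
Continuing the search up to |y| = 35 finds no further solutions beyond those listed.
Collected solutions: (-1, 0).

Solutions (with |y| ≤ 35): (-1, 0).


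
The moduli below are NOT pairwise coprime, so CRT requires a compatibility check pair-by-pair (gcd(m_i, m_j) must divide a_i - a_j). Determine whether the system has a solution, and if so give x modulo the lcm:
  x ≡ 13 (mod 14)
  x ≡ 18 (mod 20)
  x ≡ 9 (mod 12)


Moduli 14, 20, 12 are not pairwise coprime, so CRT works modulo lcm(m_i) when all pairwise compatibility conditions hold.
Pairwise compatibility: gcd(m_i, m_j) must divide a_i - a_j for every pair.
Merge one congruence at a time:
  Start: x ≡ 13 (mod 14).
  Combine with x ≡ 18 (mod 20): gcd(14, 20) = 2, and 18 - 13 = 5 is NOT divisible by 2.
    ⇒ system is inconsistent (no integer solution).

No solution (the system is inconsistent).


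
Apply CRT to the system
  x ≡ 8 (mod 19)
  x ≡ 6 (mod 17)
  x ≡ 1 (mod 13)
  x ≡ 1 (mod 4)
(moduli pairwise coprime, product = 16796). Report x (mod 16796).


Product of moduli M = 19 · 17 · 13 · 4 = 16796.
Merge one congruence at a time:
  Start: x ≡ 8 (mod 19).
  Combine with x ≡ 6 (mod 17); new modulus lcm = 323.
    Write x = 8 + 19·t and substitute into x ≡ 6 (mod 17): 19·t ≡ 6 − 8 = -2 (mod 17).
    Reduce coefficients mod 17: 2·t ≡ 15 (mod 17).
    The inverse of 2 mod 17 is 9 (since 2·9 = 18 = 1·17 + 1), so t ≡ 9·15 = 135 ≡ 16 (mod 17).
    Then x = 8 + 19·16 = 312, valid modulo lcm(19, 17) = 323: x ≡ 312 (mod 323).
  Combine with x ≡ 1 (mod 13); new modulus lcm = 4199.
    Write x = 312 + 323·t and substitute into x ≡ 1 (mod 13): 323·t ≡ 1 − 312 = -311 (mod 13).
    Reduce coefficients mod 13: 11·t ≡ 1 (mod 13).
    The inverse of 11 mod 13 is 6 (since 11·6 = 66 = 5·13 + 1), so t ≡ 6·1 = 6 ≡ 6 (mod 13).
    Then x = 312 + 323·6 = 2250, valid modulo lcm(323, 13) = 4199: x ≡ 2250 (mod 4199).
  Combine with x ≡ 1 (mod 4); new modulus lcm = 16796.
    Write x = 2250 + 4199·t and substitute into x ≡ 1 (mod 4): 4199·t ≡ 1 − 2250 = -2249 (mod 4).
    Reduce coefficients mod 4: 3·t ≡ 3 (mod 4).
    The inverse of 3 mod 4 is 3 (since 3·3 = 9 = 2·4 + 1), so t ≡ 3·3 = 9 ≡ 1 (mod 4).
    Then x = 2250 + 4199·1 = 6449, valid modulo lcm(4199, 4) = 16796: x ≡ 6449 (mod 16796).
Verify against each original: 6449 mod 19 = 8, 6449 mod 17 = 6, 6449 mod 13 = 1, 6449 mod 4 = 1.

x ≡ 6449 (mod 16796).


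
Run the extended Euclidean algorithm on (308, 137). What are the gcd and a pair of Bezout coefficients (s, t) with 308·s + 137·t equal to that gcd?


Euclidean algorithm on (308, 137) — divide until remainder is 0:
  308 = 2 · 137 + 34
  137 = 4 · 34 + 1
  34 = 34 · 1 + 0
gcd(308, 137) = 1.
Track Bezout coefficients alongside the remainders: start with r₀ = 308 = a·1 + b·0 (s = 1, t = 0) and r₁ = 137 = a·0 + b·1 (s = 0, t = 1); each new remainder r_{k+1} = r_{k-1} − q_k·r_k inherits s_{k+1} = s_{k-1} − q_k·s_k, t_{k+1} = t_{k-1} − q_k·t_k, so r_k = a·s_k + b·t_k at every step:
  q = 2: r = 34, s = 1 − 2·0 = 1, t = 0 − 2·1 = -2  (check: 308·1 + 137·(-2) = 34)
  q = 4: r = 1, s = 0 − 4·1 = -4, t = 1 − 4·(-2) = 9  (check: 308·(-4) + 137·9 = 1)
The row with r = 1 (the gcd) gives the Bezout coefficients s = -4, t = 9.
Result: 308 · (-4) + 137 · (9) = 1.

gcd(308, 137) = 1; s = -4, t = 9 (check: 308·(-4) + 137·9 = 1).


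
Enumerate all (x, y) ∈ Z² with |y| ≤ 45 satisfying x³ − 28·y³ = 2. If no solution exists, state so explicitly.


The equation is x³ - 28y³ = 2. For fixed y, x³ = 28·y³ + 2, so a solution requires the RHS to be a perfect cube.
Strategy: iterate y from -45 to 45, compute RHS = 28·y³ + 2, and check whether it is a (positive or negative) perfect cube.
Check small values of y:
  y = 0: RHS = 2 is not a perfect cube.
  y = 1: RHS = 30 is not a perfect cube.
  y = -1: RHS = -26 is not a perfect cube.
  y = 2: RHS = 226 is not a perfect cube.
  y = -2: RHS = -222 is not a perfect cube.
  y = 3: RHS = 758 is not a perfect cube.
  y = -3: RHS = -754 is not a perfect cube.
Continuing the search up to |y| = 45 finds no solutions either.
No (x, y) in the scanned range satisfies the equation.

No integer solutions with |y| ≤ 45.


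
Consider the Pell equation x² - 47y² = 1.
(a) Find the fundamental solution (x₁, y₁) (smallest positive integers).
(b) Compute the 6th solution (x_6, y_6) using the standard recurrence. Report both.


Step 1: Find the fundamental solution (x₁, y₁) of x² - 47y² = 1.
  Expand √47 as a continued fraction. a₀ = ⌊√47⌋ = 6; iterate m_{k+1} = d_k·a_k − m_k, d_{k+1} = (47 − m_{k+1}²)/d_k, a_{k+1} = ⌊(a₀ + m_{k+1})/d_{k+1}⌋ (starting m₀ = 0, d₀ = 1), with convergents p_k = a_k·p_{k-1} + p_{k-2}, q_k = a_k·q_{k-1} + q_{k-2} (p₋₁ = 1, q₋₁ = 0):
  k = 0: a₀ = 6; p₀/q₀ = 6/1; p₀² − 47·q₀² = 36 − 47 = -11.
  k = 1: m = 6, d = 11, a = ⌊(6 + 6)/11⌋ = 1; p/q = (1·6 + 1)/(1·1 + 0) = 7/1; p² − 47·q² = 49 − 47 = 2.
  k = 2: m = 5, d = 2, a = ⌊(6 + 5)/2⌋ = 5; p/q = (5·7 + 6)/(5·1 + 1) = 41/6; p² − 47·q² = 1681 − 1692 = -11.
  k = 3: m = 5, d = 11, a = ⌊(6 + 5)/11⌋ = 1; p/q = (1·41 + 7)/(1·6 + 1) = 48/7; p² − 47·q² = 2304 − 2303 = 1.
  The first convergent with p² − 47·q² = 1 gives the fundamental solution (x₁, y₁) = (48, 7).
Step 2: Apply the recurrence (x_{n+1}, y_{n+1}) = (x₁x_n + 47y₁y_n, x₁y_n + y₁x_n) repeatedly.
  From (x_1, y_1) = (48, 7): x_2 = 48·48 + 47·7·7 = 4607; y_2 = 48·7 + 7·48 = 672.
  From (x_2, y_2) = (4607, 672): x_3 = 48·4607 + 47·7·672 = 442224; y_3 = 48·672 + 7·4607 = 64505.
  From (x_3, y_3) = (442224, 64505): x_4 = 48·442224 + 47·7·64505 = 42448897; y_4 = 48·64505 + 7·442224 = 6191808.
  From (x_4, y_4) = (42448897, 6191808): x_5 = 48·42448897 + 47·7·6191808 = 4074651888; y_5 = 48·6191808 + 7·42448897 = 594349063.
  From (x_5, y_5) = (4074651888, 594349063): x_6 = 48·4074651888 + 47·7·594349063 = 391124132351; y_6 = 48·594349063 + 7·4074651888 = 57051318240.
Step 3: Verify x_6² - 47·y_6² = 152978086907322564787201 - 152978086907322564787200 = 1 (should be 1). ✓

(x_1, y_1) = (48, 7); (x_6, y_6) = (391124132351, 57051318240).


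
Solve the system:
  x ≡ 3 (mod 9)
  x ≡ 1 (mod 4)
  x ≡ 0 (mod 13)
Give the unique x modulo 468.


Moduli 9, 4, 13 are pairwise coprime; by CRT there is a unique solution modulo M = 9 · 4 · 13 = 468.
Solve pairwise, accumulating the modulus:
  Start with x ≡ 3 (mod 9).
  Combine with x ≡ 1 (mod 4): since gcd(9, 4) = 1, we get a unique residue mod 36.
    Write x = 3 + 9·t and substitute into x ≡ 1 (mod 4): 9·t ≡ 1 − 3 = -2 (mod 4).
    Reduce coefficients mod 4: 1·t ≡ 2 (mod 4).
    So t ≡ 2 (mod 4).
    Then x = 3 + 9·2 = 21, valid modulo lcm(9, 4) = 36: x ≡ 21 (mod 36).
  Combine with x ≡ 0 (mod 13): since gcd(36, 13) = 1, we get a unique residue mod 468.
    Write x = 21 + 36·t and substitute into x ≡ 0 (mod 13): 36·t ≡ 0 − 21 = -21 (mod 13).
    Reduce coefficients mod 13: 10·t ≡ 5 (mod 13).
    The inverse of 10 mod 13 is 4 (since 10·4 = 40 = 3·13 + 1), so t ≡ 4·5 = 20 ≡ 7 (mod 13).
    Then x = 21 + 36·7 = 273, valid modulo lcm(36, 13) = 468: x ≡ 273 (mod 468).
Verify: 273 mod 9 = 3 ✓, 273 mod 4 = 1 ✓, 273 mod 13 = 0 ✓.

x ≡ 273 (mod 468).


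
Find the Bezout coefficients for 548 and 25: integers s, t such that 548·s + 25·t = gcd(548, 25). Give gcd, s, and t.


Euclidean algorithm on (548, 25) — divide until remainder is 0:
  548 = 21 · 25 + 23
  25 = 1 · 23 + 2
  23 = 11 · 2 + 1
  2 = 2 · 1 + 0
gcd(548, 25) = 1.
Track Bezout coefficients alongside the remainders: start with r₀ = 548 = a·1 + b·0 (s = 1, t = 0) and r₁ = 25 = a·0 + b·1 (s = 0, t = 1); each new remainder r_{k+1} = r_{k-1} − q_k·r_k inherits s_{k+1} = s_{k-1} − q_k·s_k, t_{k+1} = t_{k-1} − q_k·t_k, so r_k = a·s_k + b·t_k at every step:
  q = 21: r = 23, s = 1 − 21·0 = 1, t = 0 − 21·1 = -21  (check: 548·1 + 25·(-21) = 23)
  q = 1: r = 2, s = 0 − 1·1 = -1, t = 1 − 1·(-21) = 22  (check: 548·(-1) + 25·22 = 2)
  q = 11: r = 1, s = 1 − 11·(-1) = 12, t = -21 − 11·22 = -263  (check: 548·12 + 25·(-263) = 1)
The row with r = 1 (the gcd) gives the Bezout coefficients s = 12, t = -263.
Result: 548 · (12) + 25 · (-263) = 1.

gcd(548, 25) = 1; s = 12, t = -263 (check: 548·12 + 25·(-263) = 1).


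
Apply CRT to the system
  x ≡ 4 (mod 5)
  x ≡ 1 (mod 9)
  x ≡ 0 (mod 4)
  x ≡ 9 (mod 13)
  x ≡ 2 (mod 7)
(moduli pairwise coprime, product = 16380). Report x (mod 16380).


Product of moduli M = 5 · 9 · 4 · 13 · 7 = 16380.
Merge one congruence at a time:
  Start: x ≡ 4 (mod 5).
  Combine with x ≡ 1 (mod 9); new modulus lcm = 45.
    Write x = 4 + 5·t and substitute into x ≡ 1 (mod 9): 5·t ≡ 1 − 4 = -3 (mod 9).
    Reduce coefficients mod 9: 5·t ≡ 6 (mod 9).
    The inverse of 5 mod 9 is 2 (since 5·2 = 10 = 1·9 + 1), so t ≡ 2·6 = 12 ≡ 3 (mod 9).
    Then x = 4 + 5·3 = 19, valid modulo lcm(5, 9) = 45: x ≡ 19 (mod 45).
  Combine with x ≡ 0 (mod 4); new modulus lcm = 180.
    Write x = 19 + 45·t and substitute into x ≡ 0 (mod 4): 45·t ≡ 0 − 19 = -19 (mod 4).
    Reduce coefficients mod 4: 1·t ≡ 1 (mod 4).
    So t ≡ 1 (mod 4).
    Then x = 19 + 45·1 = 64, valid modulo lcm(45, 4) = 180: x ≡ 64 (mod 180).
  Combine with x ≡ 9 (mod 13); new modulus lcm = 2340.
    Write x = 64 + 180·t and substitute into x ≡ 9 (mod 13): 180·t ≡ 9 − 64 = -55 (mod 13).
    Reduce coefficients mod 13: 11·t ≡ 10 (mod 13).
    The inverse of 11 mod 13 is 6 (since 11·6 = 66 = 5·13 + 1), so t ≡ 6·10 = 60 ≡ 8 (mod 13).
    Then x = 64 + 180·8 = 1504, valid modulo lcm(180, 13) = 2340: x ≡ 1504 (mod 2340).
  Combine with x ≡ 2 (mod 7); new modulus lcm = 16380.
    Write x = 1504 + 2340·t and substitute into x ≡ 2 (mod 7): 2340·t ≡ 2 − 1504 = -1502 (mod 7).
    Reduce coefficients mod 7: 2·t ≡ 3 (mod 7).
    The inverse of 2 mod 7 is 4 (since 2·4 = 8 = 1·7 + 1), so t ≡ 4·3 = 12 ≡ 5 (mod 7).
    Then x = 1504 + 2340·5 = 13204, valid modulo lcm(2340, 7) = 16380: x ≡ 13204 (mod 16380).
Verify against each original: 13204 mod 5 = 4, 13204 mod 9 = 1, 13204 mod 4 = 0, 13204 mod 13 = 9, 13204 mod 7 = 2.

x ≡ 13204 (mod 16380).


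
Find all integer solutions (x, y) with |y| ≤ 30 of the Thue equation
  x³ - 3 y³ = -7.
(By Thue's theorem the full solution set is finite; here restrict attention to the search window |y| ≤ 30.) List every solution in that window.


The equation is x³ - 3y³ = -7. For fixed y, x³ = 3·y³ − 7, so a solution requires the RHS to be a perfect cube.
Strategy: iterate y from -30 to 30, compute RHS = 3·y³ − 7, and check whether it is a (positive or negative) perfect cube.
Check small values of y:
  y = 0: RHS = -7 is not a perfect cube.
  y = 1: RHS = -4 is not a perfect cube.
  y = -1: RHS = -10 is not a perfect cube.
  y = 2: RHS = 17 is not a perfect cube.
  y = -2: RHS = -31 is not a perfect cube.
  y = 3: RHS = 74 is not a perfect cube.
  y = -3: RHS = -88 is not a perfect cube.
Continuing the search up to |y| = 30 finds no solutions either.
No (x, y) in the scanned range satisfies the equation.

No integer solutions with |y| ≤ 30.


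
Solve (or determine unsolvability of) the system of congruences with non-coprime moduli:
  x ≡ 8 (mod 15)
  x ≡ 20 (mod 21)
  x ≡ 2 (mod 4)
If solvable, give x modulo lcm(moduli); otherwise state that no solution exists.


Moduli 15, 21, 4 are not pairwise coprime, so CRT works modulo lcm(m_i) when all pairwise compatibility conditions hold.
Pairwise compatibility: gcd(m_i, m_j) must divide a_i - a_j for every pair.
Merge one congruence at a time:
  Start: x ≡ 8 (mod 15).
  Combine with x ≡ 20 (mod 21): gcd(15, 21) = 3; 20 - 8 = 12, which IS divisible by 3, so compatible.
    Write x = 8 + 15·t and substitute into x ≡ 20 (mod 21): 15·t ≡ 20 − 8 = 12 (mod 21).
    Divide the congruence (and modulus) by g = 3: 5·t ≡ 4 (mod 7).
    The inverse of 5 mod 7 is 3 (since 5·3 = 15 = 2·7 + 1), so t ≡ 3·4 = 12 ≡ 5 (mod 7).
    Then x = 8 + 15·5 = 83, valid modulo lcm(15, 21) = 105: x ≡ 83 (mod 105).
  Combine with x ≡ 2 (mod 4): gcd(105, 4) = 1; 2 - 83 = -81, which IS divisible by 1, so compatible.
    Write x = 83 + 105·t and substitute into x ≡ 2 (mod 4): 105·t ≡ 2 − 83 = -81 (mod 4).
    Reduce coefficients mod 4: 1·t ≡ 3 (mod 4).
    So t ≡ 3 (mod 4).
    Then x = 83 + 105·3 = 398, valid modulo lcm(105, 4) = 420: x ≡ 398 (mod 420).
Verify: 398 mod 15 = 8, 398 mod 21 = 20, 398 mod 4 = 2.

x ≡ 398 (mod 420).


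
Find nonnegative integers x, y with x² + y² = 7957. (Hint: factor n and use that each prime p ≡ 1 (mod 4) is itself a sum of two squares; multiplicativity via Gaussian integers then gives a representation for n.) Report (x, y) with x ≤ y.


Step 1: Factor n = 7957 = 73 · 109.
Step 2: Check the mod-4 condition on each prime factor: 73 ≡ 1 (mod 4), exponent 1; 109 ≡ 1 (mod 4), exponent 1.
All primes ≡ 3 (mod 4) appear to even exponent (or don't appear), so by the two-squares theorem n IS expressible as a sum of two squares.
Step 3: Build a representation. Here n = 73 · 109 is a product of primes ≡ 1 (mod 4). Each prime p ≡ 1 (mod 4) is itself a sum of two squares; find a² by testing p − a² for a perfect square:
  73: 73 − 1² = 72, 73 − 2² = 69, 73 − 3² = 64 = 8² ⇒ 73 = 3² + 8².
  109: 109 − 1² = 108, 109 − 2² = 105, 109 − 3² = 100 = 10² ⇒ 109 = 3² + 10².
  Combine using the Brahmagupta–Fibonacci identity (a² + b²)(c² + d²) = (ac − bd)² + (ad + bc)² = (ac + bd)² + (ad − bc)²:
  73 · 109 = 7957: from (3² + 8²)(3² + 10²), take (3·3 − 8·10, 3·10 + 8·3) = (9 − 80, 30 + 24) = (-71, 54); dropping signs (only squares matter) gives (71, 54); check 71² + 54² = 5041 + 2916 = 7957 ✓.
Step 4: Order so x ≤ y and verify: 54² + 71² = 2916 + 5041 = 7957 = n. ✓

n = 7957 = 54² + 71² (one valid representation with x ≤ y).


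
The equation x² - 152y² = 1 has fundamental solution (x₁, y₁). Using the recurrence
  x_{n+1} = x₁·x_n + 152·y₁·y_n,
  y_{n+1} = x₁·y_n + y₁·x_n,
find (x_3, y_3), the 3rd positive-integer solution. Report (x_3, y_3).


Step 1: Find the fundamental solution (x₁, y₁) of x² - 152y² = 1.
  Expand √152 as a continued fraction. a₀ = ⌊√152⌋ = 12; iterate m_{k+1} = d_k·a_k − m_k, d_{k+1} = (152 − m_{k+1}²)/d_k, a_{k+1} = ⌊(a₀ + m_{k+1})/d_{k+1}⌋ (starting m₀ = 0, d₀ = 1), with convergents p_k = a_k·p_{k-1} + p_{k-2}, q_k = a_k·q_{k-1} + q_{k-2} (p₋₁ = 1, q₋₁ = 0):
  k = 0: a₀ = 12; p₀/q₀ = 12/1; p₀² − 152·q₀² = 144 − 152 = -8.
  k = 1: m = 12, d = 8, a = ⌊(12 + 12)/8⌋ = 3; p/q = (3·12 + 1)/(3·1 + 0) = 37/3; p² − 152·q² = 1369 − 1368 = 1.
  The first convergent with p² − 152·q² = 1 gives the fundamental solution (x₁, y₁) = (37, 3).
Step 2: Apply the recurrence (x_{n+1}, y_{n+1}) = (x₁x_n + 152y₁y_n, x₁y_n + y₁x_n) repeatedly.
  From (x_1, y_1) = (37, 3): x_2 = 37·37 + 152·3·3 = 2737; y_2 = 37·3 + 3·37 = 222.
  From (x_2, y_2) = (2737, 222): x_3 = 37·2737 + 152·3·222 = 202501; y_3 = 37·222 + 3·2737 = 16425.
Step 3: Verify x_3² - 152·y_3² = 41006655001 - 41006655000 = 1 (should be 1). ✓

(x_1, y_1) = (37, 3); (x_3, y_3) = (202501, 16425).


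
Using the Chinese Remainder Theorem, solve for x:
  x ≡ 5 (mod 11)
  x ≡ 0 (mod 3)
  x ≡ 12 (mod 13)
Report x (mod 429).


Moduli 11, 3, 13 are pairwise coprime; by CRT there is a unique solution modulo M = 11 · 3 · 13 = 429.
Solve pairwise, accumulating the modulus:
  Start with x ≡ 5 (mod 11).
  Combine with x ≡ 0 (mod 3): since gcd(11, 3) = 1, we get a unique residue mod 33.
    Write x = 5 + 11·t and substitute into x ≡ 0 (mod 3): 11·t ≡ 0 − 5 = -5 (mod 3).
    Reduce coefficients mod 3: 2·t ≡ 1 (mod 3).
    The inverse of 2 mod 3 is 2 (since 2·2 = 4 = 1·3 + 1), so t ≡ 2·1 = 2 ≡ 2 (mod 3).
    Then x = 5 + 11·2 = 27, valid modulo lcm(11, 3) = 33: x ≡ 27 (mod 33).
  Combine with x ≡ 12 (mod 13): since gcd(33, 13) = 1, we get a unique residue mod 429.
    Write x = 27 + 33·t and substitute into x ≡ 12 (mod 13): 33·t ≡ 12 − 27 = -15 (mod 13).
    Reduce coefficients mod 13: 7·t ≡ 11 (mod 13).
    The inverse of 7 mod 13 is 2 (since 7·2 = 14 = 1·13 + 1), so t ≡ 2·11 = 22 ≡ 9 (mod 13).
    Then x = 27 + 33·9 = 324, valid modulo lcm(33, 13) = 429: x ≡ 324 (mod 429).
Verify: 324 mod 11 = 5 ✓, 324 mod 3 = 0 ✓, 324 mod 13 = 12 ✓.

x ≡ 324 (mod 429).


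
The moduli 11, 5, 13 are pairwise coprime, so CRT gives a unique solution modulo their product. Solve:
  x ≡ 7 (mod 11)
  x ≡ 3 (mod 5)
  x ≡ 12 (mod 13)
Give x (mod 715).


Moduli 11, 5, 13 are pairwise coprime; by CRT there is a unique solution modulo M = 11 · 5 · 13 = 715.
Solve pairwise, accumulating the modulus:
  Start with x ≡ 7 (mod 11).
  Combine with x ≡ 3 (mod 5): since gcd(11, 5) = 1, we get a unique residue mod 55.
    Write x = 7 + 11·t and substitute into x ≡ 3 (mod 5): 11·t ≡ 3 − 7 = -4 (mod 5).
    Reduce coefficients mod 5: 1·t ≡ 1 (mod 5).
    So t ≡ 1 (mod 5).
    Then x = 7 + 11·1 = 18, valid modulo lcm(11, 5) = 55: x ≡ 18 (mod 55).
  Combine with x ≡ 12 (mod 13): since gcd(55, 13) = 1, we get a unique residue mod 715.
    Write x = 18 + 55·t and substitute into x ≡ 12 (mod 13): 55·t ≡ 12 − 18 = -6 (mod 13).
    Reduce coefficients mod 13: 3·t ≡ 7 (mod 13).
    The inverse of 3 mod 13 is 9 (since 3·9 = 27 = 2·13 + 1), so t ≡ 9·7 = 63 ≡ 11 (mod 13).
    Then x = 18 + 55·11 = 623, valid modulo lcm(55, 13) = 715: x ≡ 623 (mod 715).
Verify: 623 mod 11 = 7 ✓, 623 mod 5 = 3 ✓, 623 mod 13 = 12 ✓.

x ≡ 623 (mod 715).


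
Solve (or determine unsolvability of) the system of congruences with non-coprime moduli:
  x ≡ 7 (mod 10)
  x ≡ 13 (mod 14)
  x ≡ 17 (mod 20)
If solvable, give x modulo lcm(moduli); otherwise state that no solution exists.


Moduli 10, 14, 20 are not pairwise coprime, so CRT works modulo lcm(m_i) when all pairwise compatibility conditions hold.
Pairwise compatibility: gcd(m_i, m_j) must divide a_i - a_j for every pair.
Merge one congruence at a time:
  Start: x ≡ 7 (mod 10).
  Combine with x ≡ 13 (mod 14): gcd(10, 14) = 2; 13 - 7 = 6, which IS divisible by 2, so compatible.
    Write x = 7 + 10·t and substitute into x ≡ 13 (mod 14): 10·t ≡ 13 − 7 = 6 (mod 14).
    Divide the congruence (and modulus) by g = 2: 5·t ≡ 3 (mod 7).
    The inverse of 5 mod 7 is 3 (since 5·3 = 15 = 2·7 + 1), so t ≡ 3·3 = 9 ≡ 2 (mod 7).
    Then x = 7 + 10·2 = 27, valid modulo lcm(10, 14) = 70: x ≡ 27 (mod 70).
  Combine with x ≡ 17 (mod 20): gcd(70, 20) = 10; 17 - 27 = -10, which IS divisible by 10, so compatible.
    Write x = 27 + 70·t and substitute into x ≡ 17 (mod 20): 70·t ≡ 17 − 27 = -10 (mod 20).
    Divide the congruence (and modulus) by g = 10: 7·t ≡ -1 (mod 2).
    Reduce coefficients mod 2: 1·t ≡ 1 (mod 2).
    So t ≡ 1 (mod 2).
    Then x = 27 + 70·1 = 97, valid modulo lcm(70, 20) = 140: x ≡ 97 (mod 140).
Verify: 97 mod 10 = 7, 97 mod 14 = 13, 97 mod 20 = 17.

x ≡ 97 (mod 140).


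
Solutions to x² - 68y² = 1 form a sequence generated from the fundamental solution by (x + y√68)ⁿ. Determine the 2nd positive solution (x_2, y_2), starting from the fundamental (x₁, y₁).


Step 1: Find the fundamental solution (x₁, y₁) of x² - 68y² = 1.
  Expand √68 as a continued fraction. a₀ = ⌊√68⌋ = 8; iterate m_{k+1} = d_k·a_k − m_k, d_{k+1} = (68 − m_{k+1}²)/d_k, a_{k+1} = ⌊(a₀ + m_{k+1})/d_{k+1}⌋ (starting m₀ = 0, d₀ = 1), with convergents p_k = a_k·p_{k-1} + p_{k-2}, q_k = a_k·q_{k-1} + q_{k-2} (p₋₁ = 1, q₋₁ = 0):
  k = 0: a₀ = 8; p₀/q₀ = 8/1; p₀² − 68·q₀² = 64 − 68 = -4.
  k = 1: m = 8, d = 4, a = ⌊(8 + 8)/4⌋ = 4; p/q = (4·8 + 1)/(4·1 + 0) = 33/4; p² − 68·q² = 1089 − 1088 = 1.
  The first convergent with p² − 68·q² = 1 gives the fundamental solution (x₁, y₁) = (33, 4).
Step 2: Apply the recurrence (x_{n+1}, y_{n+1}) = (x₁x_n + 68y₁y_n, x₁y_n + y₁x_n) repeatedly.
  From (x_1, y_1) = (33, 4): x_2 = 33·33 + 68·4·4 = 2177; y_2 = 33·4 + 4·33 = 264.
Step 3: Verify x_2² - 68·y_2² = 4739329 - 4739328 = 1 (should be 1). ✓

(x_1, y_1) = (33, 4); (x_2, y_2) = (2177, 264).


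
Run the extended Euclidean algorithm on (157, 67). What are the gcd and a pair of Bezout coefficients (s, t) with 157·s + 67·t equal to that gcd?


Euclidean algorithm on (157, 67) — divide until remainder is 0:
  157 = 2 · 67 + 23
  67 = 2 · 23 + 21
  23 = 1 · 21 + 2
  21 = 10 · 2 + 1
  2 = 2 · 1 + 0
gcd(157, 67) = 1.
Track Bezout coefficients alongside the remainders: start with r₀ = 157 = a·1 + b·0 (s = 1, t = 0) and r₁ = 67 = a·0 + b·1 (s = 0, t = 1); each new remainder r_{k+1} = r_{k-1} − q_k·r_k inherits s_{k+1} = s_{k-1} − q_k·s_k, t_{k+1} = t_{k-1} − q_k·t_k, so r_k = a·s_k + b·t_k at every step:
  q = 2: r = 23, s = 1 − 2·0 = 1, t = 0 − 2·1 = -2  (check: 157·1 + 67·(-2) = 23)
  q = 2: r = 21, s = 0 − 2·1 = -2, t = 1 − 2·(-2) = 5  (check: 157·(-2) + 67·5 = 21)
  q = 1: r = 2, s = 1 − 1·(-2) = 3, t = -2 − 1·5 = -7  (check: 157·3 + 67·(-7) = 2)
  q = 10: r = 1, s = -2 − 10·3 = -32, t = 5 − 10·(-7) = 75  (check: 157·(-32) + 67·75 = 1)
The row with r = 1 (the gcd) gives the Bezout coefficients s = -32, t = 75.
Result: 157 · (-32) + 67 · (75) = 1.

gcd(157, 67) = 1; s = -32, t = 75 (check: 157·(-32) + 67·75 = 1).


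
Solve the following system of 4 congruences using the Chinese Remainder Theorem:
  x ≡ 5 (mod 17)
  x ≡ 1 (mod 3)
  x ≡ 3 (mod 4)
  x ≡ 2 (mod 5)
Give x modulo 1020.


Product of moduli M = 17 · 3 · 4 · 5 = 1020.
Merge one congruence at a time:
  Start: x ≡ 5 (mod 17).
  Combine with x ≡ 1 (mod 3); new modulus lcm = 51.
    Write x = 5 + 17·t and substitute into x ≡ 1 (mod 3): 17·t ≡ 1 − 5 = -4 (mod 3).
    Reduce coefficients mod 3: 2·t ≡ 2 (mod 3).
    The inverse of 2 mod 3 is 2 (since 2·2 = 4 = 1·3 + 1), so t ≡ 2·2 = 4 ≡ 1 (mod 3).
    Then x = 5 + 17·1 = 22, valid modulo lcm(17, 3) = 51: x ≡ 22 (mod 51).
  Combine with x ≡ 3 (mod 4); new modulus lcm = 204.
    Write x = 22 + 51·t and substitute into x ≡ 3 (mod 4): 51·t ≡ 3 − 22 = -19 (mod 4).
    Reduce coefficients mod 4: 3·t ≡ 1 (mod 4).
    The inverse of 3 mod 4 is 3 (since 3·3 = 9 = 2·4 + 1), so t ≡ 3·1 = 3 ≡ 3 (mod 4).
    Then x = 22 + 51·3 = 175, valid modulo lcm(51, 4) = 204: x ≡ 175 (mod 204).
  Combine with x ≡ 2 (mod 5); new modulus lcm = 1020.
    Write x = 175 + 204·t and substitute into x ≡ 2 (mod 5): 204·t ≡ 2 − 175 = -173 (mod 5).
    Reduce coefficients mod 5: 4·t ≡ 2 (mod 5).
    The inverse of 4 mod 5 is 4 (since 4·4 = 16 = 3·5 + 1), so t ≡ 4·2 = 8 ≡ 3 (mod 5).
    Then x = 175 + 204·3 = 787, valid modulo lcm(204, 5) = 1020: x ≡ 787 (mod 1020).
Verify against each original: 787 mod 17 = 5, 787 mod 3 = 1, 787 mod 4 = 3, 787 mod 5 = 2.

x ≡ 787 (mod 1020).
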